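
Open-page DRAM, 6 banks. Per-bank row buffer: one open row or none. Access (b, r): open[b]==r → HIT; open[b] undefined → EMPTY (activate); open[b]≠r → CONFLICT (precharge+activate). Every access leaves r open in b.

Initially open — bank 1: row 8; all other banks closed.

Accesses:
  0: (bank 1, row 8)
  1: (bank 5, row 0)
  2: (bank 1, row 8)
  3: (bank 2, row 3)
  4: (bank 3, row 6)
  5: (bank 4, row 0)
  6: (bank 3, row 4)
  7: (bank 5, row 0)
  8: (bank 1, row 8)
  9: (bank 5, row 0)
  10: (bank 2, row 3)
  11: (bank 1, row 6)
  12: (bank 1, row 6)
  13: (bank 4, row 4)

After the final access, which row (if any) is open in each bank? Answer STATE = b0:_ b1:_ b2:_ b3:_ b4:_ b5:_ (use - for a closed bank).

STATE = b0:- b1:6 b2:3 b3:4 b4:4 b5:0

0: bank 1 row 8 — prev 8 → HIT
1: bank 5 row 0 — prev None → EMPTY
2: bank 1 row 8 — prev 8 → HIT
3: bank 2 row 3 — prev None → EMPTY
4: bank 3 row 6 — prev None → EMPTY
5: bank 4 row 0 — prev None → EMPTY
6: bank 3 row 4 — prev 6 → CONFLICT
7: bank 5 row 0 — prev 0 → HIT
8: bank 1 row 8 — prev 8 → HIT
9: bank 5 row 0 — prev 0 → HIT
10: bank 2 row 3 — prev 3 → HIT
11: bank 1 row 6 — prev 8 → CONFLICT
12: bank 1 row 6 — prev 6 → HIT
13: bank 4 row 4 — prev 0 → CONFLICT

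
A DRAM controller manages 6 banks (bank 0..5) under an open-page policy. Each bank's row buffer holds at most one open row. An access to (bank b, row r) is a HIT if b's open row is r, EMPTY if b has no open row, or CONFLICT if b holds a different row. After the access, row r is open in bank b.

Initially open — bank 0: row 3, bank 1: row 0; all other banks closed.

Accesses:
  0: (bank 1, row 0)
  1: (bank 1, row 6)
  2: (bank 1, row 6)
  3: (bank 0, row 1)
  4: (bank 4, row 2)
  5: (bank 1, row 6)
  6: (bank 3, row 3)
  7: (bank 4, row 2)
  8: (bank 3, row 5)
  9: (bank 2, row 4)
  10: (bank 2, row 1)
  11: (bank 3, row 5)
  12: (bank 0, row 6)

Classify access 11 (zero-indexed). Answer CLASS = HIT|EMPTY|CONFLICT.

CLASS = HIT

  [0] b1 r0: had r0 ⇒ H
  [1] b1 r6: had r0 ⇒ C
  [2] b1 r6: had r6 ⇒ H
  [3] b0 r1: had r3 ⇒ C
  [4] b4 r2: no row ⇒ E
  [5] b1 r6: had r6 ⇒ H
  [6] b3 r3: no row ⇒ E
  [7] b4 r2: had r2 ⇒ H
  [8] b3 r5: had r3 ⇒ C
  [9] b2 r4: no row ⇒ E
  [10] b2 r1: had r4 ⇒ C
  [11] b3 r5: had r5 ⇒ H
  [12] b0 r6: had r1 ⇒ C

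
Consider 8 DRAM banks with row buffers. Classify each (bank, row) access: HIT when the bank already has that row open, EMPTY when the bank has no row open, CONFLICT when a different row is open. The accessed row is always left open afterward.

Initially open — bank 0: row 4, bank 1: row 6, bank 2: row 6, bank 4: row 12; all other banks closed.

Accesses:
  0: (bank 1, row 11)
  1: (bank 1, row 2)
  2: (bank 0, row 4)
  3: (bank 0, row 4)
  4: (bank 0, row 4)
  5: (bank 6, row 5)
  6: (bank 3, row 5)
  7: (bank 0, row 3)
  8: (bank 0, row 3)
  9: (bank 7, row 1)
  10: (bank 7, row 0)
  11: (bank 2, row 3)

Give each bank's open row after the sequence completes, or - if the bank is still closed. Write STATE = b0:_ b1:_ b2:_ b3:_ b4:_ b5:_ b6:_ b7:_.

step 0: bank1 6->11 [CONFLICT]
step 1: bank1 11->2 [CONFLICT]
step 2: bank0 4->4 [HIT]
step 3: bank0 4->4 [HIT]
step 4: bank0 4->4 [HIT]
step 5: bank6 None->5 [EMPTY]
step 6: bank3 None->5 [EMPTY]
step 7: bank0 4->3 [CONFLICT]
step 8: bank0 3->3 [HIT]
step 9: bank7 None->1 [EMPTY]
step 10: bank7 1->0 [CONFLICT]
step 11: bank2 6->3 [CONFLICT]

STATE = b0:3 b1:2 b2:3 b3:5 b4:12 b5:- b6:5 b7:0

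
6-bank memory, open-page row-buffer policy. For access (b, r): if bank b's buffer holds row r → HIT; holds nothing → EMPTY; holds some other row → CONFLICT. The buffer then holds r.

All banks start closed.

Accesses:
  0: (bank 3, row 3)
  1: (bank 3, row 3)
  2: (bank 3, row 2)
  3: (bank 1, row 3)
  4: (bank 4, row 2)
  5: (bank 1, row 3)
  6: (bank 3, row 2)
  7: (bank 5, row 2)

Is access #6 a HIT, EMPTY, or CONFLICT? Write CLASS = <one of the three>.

CLASS = HIT

  [0] b3 r3: no row ⇒ E
  [1] b3 r3: had r3 ⇒ H
  [2] b3 r2: had r3 ⇒ C
  [3] b1 r3: no row ⇒ E
  [4] b4 r2: no row ⇒ E
  [5] b1 r3: had r3 ⇒ H
  [6] b3 r2: had r2 ⇒ H
  [7] b5 r2: no row ⇒ E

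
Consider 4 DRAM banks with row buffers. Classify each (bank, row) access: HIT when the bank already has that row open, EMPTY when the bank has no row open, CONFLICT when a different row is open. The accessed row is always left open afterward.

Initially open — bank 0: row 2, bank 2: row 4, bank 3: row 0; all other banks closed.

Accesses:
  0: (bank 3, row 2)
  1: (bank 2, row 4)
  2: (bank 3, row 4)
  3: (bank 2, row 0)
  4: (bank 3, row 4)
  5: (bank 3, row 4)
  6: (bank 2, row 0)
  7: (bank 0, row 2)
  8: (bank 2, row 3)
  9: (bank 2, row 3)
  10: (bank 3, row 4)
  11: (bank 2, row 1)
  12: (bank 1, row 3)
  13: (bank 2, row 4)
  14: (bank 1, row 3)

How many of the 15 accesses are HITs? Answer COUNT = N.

COUNT = 8

  [0] b3 r2: had r0 ⇒ C
  [1] b2 r4: had r4 ⇒ H
  [2] b3 r4: had r2 ⇒ C
  [3] b2 r0: had r4 ⇒ C
  [4] b3 r4: had r4 ⇒ H
  [5] b3 r4: had r4 ⇒ H
  [6] b2 r0: had r0 ⇒ H
  [7] b0 r2: had r2 ⇒ H
  [8] b2 r3: had r0 ⇒ C
  [9] b2 r3: had r3 ⇒ H
  [10] b3 r4: had r4 ⇒ H
  [11] b2 r1: had r3 ⇒ C
  [12] b1 r3: no row ⇒ E
  [13] b2 r4: had r1 ⇒ C
  [14] b1 r3: had r3 ⇒ H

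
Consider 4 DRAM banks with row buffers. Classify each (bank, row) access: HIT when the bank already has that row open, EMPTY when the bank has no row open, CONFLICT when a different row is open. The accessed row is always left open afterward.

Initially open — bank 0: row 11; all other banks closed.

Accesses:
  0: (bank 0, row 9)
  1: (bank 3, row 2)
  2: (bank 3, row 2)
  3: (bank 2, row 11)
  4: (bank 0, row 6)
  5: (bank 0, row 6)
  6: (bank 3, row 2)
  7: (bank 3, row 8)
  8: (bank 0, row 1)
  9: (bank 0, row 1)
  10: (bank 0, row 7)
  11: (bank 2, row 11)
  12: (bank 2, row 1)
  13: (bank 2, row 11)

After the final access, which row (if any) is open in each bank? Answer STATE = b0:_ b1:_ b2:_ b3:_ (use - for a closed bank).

STATE = b0:7 b1:- b2:11 b3:8

#0 (0,9) C  (was 11)
#1 (3,2) E
#2 (3,2) H  (was 2)
#3 (2,11) E
#4 (0,6) C  (was 9)
#5 (0,6) H  (was 6)
#6 (3,2) H  (was 2)
#7 (3,8) C  (was 2)
#8 (0,1) C  (was 6)
#9 (0,1) H  (was 1)
#10 (0,7) C  (was 1)
#11 (2,11) H  (was 11)
#12 (2,1) C  (was 11)
#13 (2,11) C  (was 1)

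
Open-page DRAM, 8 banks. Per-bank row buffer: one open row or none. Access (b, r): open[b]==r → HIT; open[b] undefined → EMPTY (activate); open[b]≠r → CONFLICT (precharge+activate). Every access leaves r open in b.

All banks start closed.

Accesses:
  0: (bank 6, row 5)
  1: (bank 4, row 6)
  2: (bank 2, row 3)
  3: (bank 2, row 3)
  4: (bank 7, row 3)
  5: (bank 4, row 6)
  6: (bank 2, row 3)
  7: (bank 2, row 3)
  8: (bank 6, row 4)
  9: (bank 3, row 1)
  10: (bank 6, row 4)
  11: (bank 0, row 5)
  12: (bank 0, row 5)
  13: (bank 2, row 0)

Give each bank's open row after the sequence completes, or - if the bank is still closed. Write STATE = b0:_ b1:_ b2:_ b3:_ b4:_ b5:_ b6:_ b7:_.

STATE = b0:5 b1:- b2:0 b3:1 b4:6 b5:- b6:4 b7:3

  [0] b6 r5: no row ⇒ E
  [1] b4 r6: no row ⇒ E
  [2] b2 r3: no row ⇒ E
  [3] b2 r3: had r3 ⇒ H
  [4] b7 r3: no row ⇒ E
  [5] b4 r6: had r6 ⇒ H
  [6] b2 r3: had r3 ⇒ H
  [7] b2 r3: had r3 ⇒ H
  [8] b6 r4: had r5 ⇒ C
  [9] b3 r1: no row ⇒ E
  [10] b6 r4: had r4 ⇒ H
  [11] b0 r5: no row ⇒ E
  [12] b0 r5: had r5 ⇒ H
  [13] b2 r0: had r3 ⇒ C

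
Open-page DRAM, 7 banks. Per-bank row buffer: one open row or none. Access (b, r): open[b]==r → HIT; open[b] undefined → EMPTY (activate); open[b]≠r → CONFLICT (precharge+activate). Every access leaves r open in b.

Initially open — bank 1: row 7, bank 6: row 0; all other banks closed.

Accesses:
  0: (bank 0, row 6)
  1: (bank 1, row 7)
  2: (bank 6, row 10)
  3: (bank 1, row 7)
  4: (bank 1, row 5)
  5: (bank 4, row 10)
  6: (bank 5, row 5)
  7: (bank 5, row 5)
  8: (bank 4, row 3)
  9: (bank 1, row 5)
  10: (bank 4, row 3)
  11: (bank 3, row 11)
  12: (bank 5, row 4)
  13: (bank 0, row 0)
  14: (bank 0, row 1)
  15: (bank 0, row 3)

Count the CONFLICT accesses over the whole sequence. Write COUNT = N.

0: bank 0 row 6 — prev None → EMPTY
1: bank 1 row 7 — prev 7 → HIT
2: bank 6 row 10 — prev 0 → CONFLICT
3: bank 1 row 7 — prev 7 → HIT
4: bank 1 row 5 — prev 7 → CONFLICT
5: bank 4 row 10 — prev None → EMPTY
6: bank 5 row 5 — prev None → EMPTY
7: bank 5 row 5 — prev 5 → HIT
8: bank 4 row 3 — prev 10 → CONFLICT
9: bank 1 row 5 — prev 5 → HIT
10: bank 4 row 3 — prev 3 → HIT
11: bank 3 row 11 — prev None → EMPTY
12: bank 5 row 4 — prev 5 → CONFLICT
13: bank 0 row 0 — prev 6 → CONFLICT
14: bank 0 row 1 — prev 0 → CONFLICT
15: bank 0 row 3 — prev 1 → CONFLICT

COUNT = 7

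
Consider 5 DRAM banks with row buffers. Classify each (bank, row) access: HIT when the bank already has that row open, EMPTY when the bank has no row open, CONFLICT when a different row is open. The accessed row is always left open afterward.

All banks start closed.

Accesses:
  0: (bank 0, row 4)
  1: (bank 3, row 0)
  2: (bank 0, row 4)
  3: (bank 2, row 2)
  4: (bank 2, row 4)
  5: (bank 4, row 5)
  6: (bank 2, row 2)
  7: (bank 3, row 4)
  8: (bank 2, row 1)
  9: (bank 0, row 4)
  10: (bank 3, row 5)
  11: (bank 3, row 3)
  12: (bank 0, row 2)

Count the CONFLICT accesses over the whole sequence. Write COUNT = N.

COUNT = 7

  [0] b0 r4: no row ⇒ E
  [1] b3 r0: no row ⇒ E
  [2] b0 r4: had r4 ⇒ H
  [3] b2 r2: no row ⇒ E
  [4] b2 r4: had r2 ⇒ C
  [5] b4 r5: no row ⇒ E
  [6] b2 r2: had r4 ⇒ C
  [7] b3 r4: had r0 ⇒ C
  [8] b2 r1: had r2 ⇒ C
  [9] b0 r4: had r4 ⇒ H
  [10] b3 r5: had r4 ⇒ C
  [11] b3 r3: had r5 ⇒ C
  [12] b0 r2: had r4 ⇒ C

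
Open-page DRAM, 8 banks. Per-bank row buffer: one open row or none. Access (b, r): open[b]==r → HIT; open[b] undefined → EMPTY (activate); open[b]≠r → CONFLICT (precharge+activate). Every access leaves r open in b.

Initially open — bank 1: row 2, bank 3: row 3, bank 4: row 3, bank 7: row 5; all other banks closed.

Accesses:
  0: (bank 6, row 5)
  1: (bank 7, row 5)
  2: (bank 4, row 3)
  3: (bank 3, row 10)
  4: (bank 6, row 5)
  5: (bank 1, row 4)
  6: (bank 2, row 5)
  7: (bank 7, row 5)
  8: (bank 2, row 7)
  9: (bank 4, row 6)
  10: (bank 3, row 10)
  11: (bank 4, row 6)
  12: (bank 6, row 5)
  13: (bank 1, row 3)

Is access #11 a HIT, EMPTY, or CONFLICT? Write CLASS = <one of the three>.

CLASS = HIT

  [0] b6 r5: no row ⇒ E
  [1] b7 r5: had r5 ⇒ H
  [2] b4 r3: had r3 ⇒ H
  [3] b3 r10: had r3 ⇒ C
  [4] b6 r5: had r5 ⇒ H
  [5] b1 r4: had r2 ⇒ C
  [6] b2 r5: no row ⇒ E
  [7] b7 r5: had r5 ⇒ H
  [8] b2 r7: had r5 ⇒ C
  [9] b4 r6: had r3 ⇒ C
  [10] b3 r10: had r10 ⇒ H
  [11] b4 r6: had r6 ⇒ H
  [12] b6 r5: had r5 ⇒ H
  [13] b1 r3: had r4 ⇒ C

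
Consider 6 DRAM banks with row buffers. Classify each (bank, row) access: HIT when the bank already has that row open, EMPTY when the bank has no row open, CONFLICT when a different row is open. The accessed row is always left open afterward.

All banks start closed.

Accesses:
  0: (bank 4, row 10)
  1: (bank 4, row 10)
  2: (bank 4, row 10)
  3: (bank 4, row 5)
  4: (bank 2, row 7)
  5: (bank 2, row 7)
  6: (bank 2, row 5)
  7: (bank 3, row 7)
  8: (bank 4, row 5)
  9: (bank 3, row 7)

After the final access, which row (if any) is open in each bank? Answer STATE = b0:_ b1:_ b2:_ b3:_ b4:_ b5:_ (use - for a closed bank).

  [0] b4 r10: no row ⇒ E
  [1] b4 r10: had r10 ⇒ H
  [2] b4 r10: had r10 ⇒ H
  [3] b4 r5: had r10 ⇒ C
  [4] b2 r7: no row ⇒ E
  [5] b2 r7: had r7 ⇒ H
  [6] b2 r5: had r7 ⇒ C
  [7] b3 r7: no row ⇒ E
  [8] b4 r5: had r5 ⇒ H
  [9] b3 r7: had r7 ⇒ H

STATE = b0:- b1:- b2:5 b3:7 b4:5 b5:-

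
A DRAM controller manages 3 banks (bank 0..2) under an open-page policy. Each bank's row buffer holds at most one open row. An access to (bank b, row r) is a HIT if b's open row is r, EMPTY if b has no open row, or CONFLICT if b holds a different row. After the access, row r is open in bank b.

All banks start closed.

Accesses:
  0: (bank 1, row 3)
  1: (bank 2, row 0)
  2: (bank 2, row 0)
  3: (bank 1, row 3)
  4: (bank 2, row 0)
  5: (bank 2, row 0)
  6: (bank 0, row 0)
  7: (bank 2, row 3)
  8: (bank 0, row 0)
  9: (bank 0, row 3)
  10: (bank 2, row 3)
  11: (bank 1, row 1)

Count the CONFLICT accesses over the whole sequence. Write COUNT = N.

0: bank 1 row 3 — prev None → EMPTY
1: bank 2 row 0 — prev None → EMPTY
2: bank 2 row 0 — prev 0 → HIT
3: bank 1 row 3 — prev 3 → HIT
4: bank 2 row 0 — prev 0 → HIT
5: bank 2 row 0 — prev 0 → HIT
6: bank 0 row 0 — prev None → EMPTY
7: bank 2 row 3 — prev 0 → CONFLICT
8: bank 0 row 0 — prev 0 → HIT
9: bank 0 row 3 — prev 0 → CONFLICT
10: bank 2 row 3 — prev 3 → HIT
11: bank 1 row 1 — prev 3 → CONFLICT

COUNT = 3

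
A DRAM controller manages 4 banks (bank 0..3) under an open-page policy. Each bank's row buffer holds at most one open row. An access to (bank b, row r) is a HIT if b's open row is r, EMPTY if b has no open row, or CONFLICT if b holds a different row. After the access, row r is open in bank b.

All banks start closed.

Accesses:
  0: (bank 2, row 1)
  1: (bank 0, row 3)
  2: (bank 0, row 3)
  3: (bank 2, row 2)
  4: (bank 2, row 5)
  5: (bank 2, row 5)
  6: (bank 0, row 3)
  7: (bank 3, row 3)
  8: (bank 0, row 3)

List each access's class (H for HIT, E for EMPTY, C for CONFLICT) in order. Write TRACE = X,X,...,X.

  [0] b2 r1: no row ⇒ E
  [1] b0 r3: no row ⇒ E
  [2] b0 r3: had r3 ⇒ H
  [3] b2 r2: had r1 ⇒ C
  [4] b2 r5: had r2 ⇒ C
  [5] b2 r5: had r5 ⇒ H
  [6] b0 r3: had r3 ⇒ H
  [7] b3 r3: no row ⇒ E
  [8] b0 r3: had r3 ⇒ H

TRACE = E,E,H,C,C,H,H,E,H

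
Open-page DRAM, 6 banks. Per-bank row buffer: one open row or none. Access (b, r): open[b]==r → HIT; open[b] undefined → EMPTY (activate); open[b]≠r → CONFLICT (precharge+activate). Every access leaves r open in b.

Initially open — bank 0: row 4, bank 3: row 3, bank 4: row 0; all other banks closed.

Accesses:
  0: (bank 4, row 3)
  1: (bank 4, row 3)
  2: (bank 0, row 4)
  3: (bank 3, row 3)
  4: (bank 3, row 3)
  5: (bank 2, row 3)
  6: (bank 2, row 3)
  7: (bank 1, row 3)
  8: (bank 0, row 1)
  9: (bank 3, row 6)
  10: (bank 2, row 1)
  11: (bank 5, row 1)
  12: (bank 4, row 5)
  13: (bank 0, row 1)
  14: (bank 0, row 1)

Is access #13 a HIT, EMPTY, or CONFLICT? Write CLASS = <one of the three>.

CLASS = HIT

#0 (4,3) C  (was 0)
#1 (4,3) H  (was 3)
#2 (0,4) H  (was 4)
#3 (3,3) H  (was 3)
#4 (3,3) H  (was 3)
#5 (2,3) E
#6 (2,3) H  (was 3)
#7 (1,3) E
#8 (0,1) C  (was 4)
#9 (3,6) C  (was 3)
#10 (2,1) C  (was 3)
#11 (5,1) E
#12 (4,5) C  (was 3)
#13 (0,1) H  (was 1)
#14 (0,1) H  (was 1)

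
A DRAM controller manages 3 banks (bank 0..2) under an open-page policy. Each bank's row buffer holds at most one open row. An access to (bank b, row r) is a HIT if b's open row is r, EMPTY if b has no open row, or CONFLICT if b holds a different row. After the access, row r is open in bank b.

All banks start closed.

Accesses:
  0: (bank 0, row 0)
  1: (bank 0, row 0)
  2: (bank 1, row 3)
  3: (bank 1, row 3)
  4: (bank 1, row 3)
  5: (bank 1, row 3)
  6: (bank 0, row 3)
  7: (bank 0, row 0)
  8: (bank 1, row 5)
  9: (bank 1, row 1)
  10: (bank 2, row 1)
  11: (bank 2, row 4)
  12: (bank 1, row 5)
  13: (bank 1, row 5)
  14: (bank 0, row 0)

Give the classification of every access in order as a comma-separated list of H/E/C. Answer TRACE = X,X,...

step 0: bank0 None->0 [EMPTY]
step 1: bank0 0->0 [HIT]
step 2: bank1 None->3 [EMPTY]
step 3: bank1 3->3 [HIT]
step 4: bank1 3->3 [HIT]
step 5: bank1 3->3 [HIT]
step 6: bank0 0->3 [CONFLICT]
step 7: bank0 3->0 [CONFLICT]
step 8: bank1 3->5 [CONFLICT]
step 9: bank1 5->1 [CONFLICT]
step 10: bank2 None->1 [EMPTY]
step 11: bank2 1->4 [CONFLICT]
step 12: bank1 1->5 [CONFLICT]
step 13: bank1 5->5 [HIT]
step 14: bank0 0->0 [HIT]

TRACE = E,H,E,H,H,H,C,C,C,C,E,C,C,H,H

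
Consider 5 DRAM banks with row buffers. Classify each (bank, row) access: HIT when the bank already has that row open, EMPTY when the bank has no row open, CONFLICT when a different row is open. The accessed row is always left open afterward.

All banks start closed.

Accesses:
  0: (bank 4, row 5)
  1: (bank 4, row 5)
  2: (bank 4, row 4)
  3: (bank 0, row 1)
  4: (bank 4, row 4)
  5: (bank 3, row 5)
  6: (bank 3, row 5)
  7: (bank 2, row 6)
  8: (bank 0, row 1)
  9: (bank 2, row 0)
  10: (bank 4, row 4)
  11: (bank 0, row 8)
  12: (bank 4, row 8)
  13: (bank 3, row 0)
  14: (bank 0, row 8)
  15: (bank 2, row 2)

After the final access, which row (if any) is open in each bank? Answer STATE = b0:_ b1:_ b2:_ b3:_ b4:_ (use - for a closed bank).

step 0: bank4 None->5 [EMPTY]
step 1: bank4 5->5 [HIT]
step 2: bank4 5->4 [CONFLICT]
step 3: bank0 None->1 [EMPTY]
step 4: bank4 4->4 [HIT]
step 5: bank3 None->5 [EMPTY]
step 6: bank3 5->5 [HIT]
step 7: bank2 None->6 [EMPTY]
step 8: bank0 1->1 [HIT]
step 9: bank2 6->0 [CONFLICT]
step 10: bank4 4->4 [HIT]
step 11: bank0 1->8 [CONFLICT]
step 12: bank4 4->8 [CONFLICT]
step 13: bank3 5->0 [CONFLICT]
step 14: bank0 8->8 [HIT]
step 15: bank2 0->2 [CONFLICT]

STATE = b0:8 b1:- b2:2 b3:0 b4:8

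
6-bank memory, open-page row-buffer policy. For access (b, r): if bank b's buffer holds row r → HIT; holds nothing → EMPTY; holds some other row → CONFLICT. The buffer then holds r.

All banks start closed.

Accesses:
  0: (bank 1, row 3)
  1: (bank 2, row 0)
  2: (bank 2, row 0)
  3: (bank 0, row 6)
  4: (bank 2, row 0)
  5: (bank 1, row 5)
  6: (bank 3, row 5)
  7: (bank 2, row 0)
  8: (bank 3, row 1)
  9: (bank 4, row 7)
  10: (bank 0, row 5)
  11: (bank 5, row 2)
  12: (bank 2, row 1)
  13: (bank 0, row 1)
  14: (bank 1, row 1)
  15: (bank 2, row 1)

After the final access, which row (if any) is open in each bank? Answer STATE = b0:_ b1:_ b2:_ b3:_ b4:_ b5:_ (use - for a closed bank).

STATE = b0:1 b1:1 b2:1 b3:1 b4:7 b5:2

#0 (1,3) E
#1 (2,0) E
#2 (2,0) H  (was 0)
#3 (0,6) E
#4 (2,0) H  (was 0)
#5 (1,5) C  (was 3)
#6 (3,5) E
#7 (2,0) H  (was 0)
#8 (3,1) C  (was 5)
#9 (4,7) E
#10 (0,5) C  (was 6)
#11 (5,2) E
#12 (2,1) C  (was 0)
#13 (0,1) C  (was 5)
#14 (1,1) C  (was 5)
#15 (2,1) H  (was 1)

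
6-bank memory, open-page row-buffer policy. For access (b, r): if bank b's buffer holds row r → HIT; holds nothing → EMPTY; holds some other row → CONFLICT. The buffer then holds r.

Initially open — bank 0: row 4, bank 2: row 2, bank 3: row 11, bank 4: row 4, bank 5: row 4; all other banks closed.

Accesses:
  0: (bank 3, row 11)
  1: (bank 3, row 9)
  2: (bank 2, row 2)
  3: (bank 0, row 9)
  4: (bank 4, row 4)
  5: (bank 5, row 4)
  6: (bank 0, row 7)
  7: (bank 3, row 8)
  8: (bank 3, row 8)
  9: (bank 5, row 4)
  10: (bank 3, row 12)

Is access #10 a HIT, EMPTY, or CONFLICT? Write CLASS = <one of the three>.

CLASS = CONFLICT

step 0: bank3 11->11 [HIT]
step 1: bank3 11->9 [CONFLICT]
step 2: bank2 2->2 [HIT]
step 3: bank0 4->9 [CONFLICT]
step 4: bank4 4->4 [HIT]
step 5: bank5 4->4 [HIT]
step 6: bank0 9->7 [CONFLICT]
step 7: bank3 9->8 [CONFLICT]
step 8: bank3 8->8 [HIT]
step 9: bank5 4->4 [HIT]
step 10: bank3 8->12 [CONFLICT]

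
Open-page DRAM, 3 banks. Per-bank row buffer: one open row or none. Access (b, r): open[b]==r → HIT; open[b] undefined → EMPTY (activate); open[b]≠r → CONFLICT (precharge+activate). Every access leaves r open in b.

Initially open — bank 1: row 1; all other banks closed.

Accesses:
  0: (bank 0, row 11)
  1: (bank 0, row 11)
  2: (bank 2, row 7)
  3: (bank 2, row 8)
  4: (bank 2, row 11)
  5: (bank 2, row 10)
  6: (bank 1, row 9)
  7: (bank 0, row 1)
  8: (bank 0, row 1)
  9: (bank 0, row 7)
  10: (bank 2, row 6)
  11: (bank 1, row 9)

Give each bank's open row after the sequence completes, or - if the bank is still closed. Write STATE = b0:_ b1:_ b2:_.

STATE = b0:7 b1:9 b2:6

#0 (0,11) E
#1 (0,11) H  (was 11)
#2 (2,7) E
#3 (2,8) C  (was 7)
#4 (2,11) C  (was 8)
#5 (2,10) C  (was 11)
#6 (1,9) C  (was 1)
#7 (0,1) C  (was 11)
#8 (0,1) H  (was 1)
#9 (0,7) C  (was 1)
#10 (2,6) C  (was 10)
#11 (1,9) H  (was 9)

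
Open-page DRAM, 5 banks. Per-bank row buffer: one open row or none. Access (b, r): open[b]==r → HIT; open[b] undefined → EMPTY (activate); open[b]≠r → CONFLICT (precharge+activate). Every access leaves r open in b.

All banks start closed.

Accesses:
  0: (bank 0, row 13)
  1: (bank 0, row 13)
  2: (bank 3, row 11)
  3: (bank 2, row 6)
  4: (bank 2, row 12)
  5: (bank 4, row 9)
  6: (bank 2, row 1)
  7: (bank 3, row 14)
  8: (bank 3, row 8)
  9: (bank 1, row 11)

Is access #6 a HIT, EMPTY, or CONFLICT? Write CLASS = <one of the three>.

  [0] b0 r13: no row ⇒ E
  [1] b0 r13: had r13 ⇒ H
  [2] b3 r11: no row ⇒ E
  [3] b2 r6: no row ⇒ E
  [4] b2 r12: had r6 ⇒ C
  [5] b4 r9: no row ⇒ E
  [6] b2 r1: had r12 ⇒ C
  [7] b3 r14: had r11 ⇒ C
  [8] b3 r8: had r14 ⇒ C
  [9] b1 r11: no row ⇒ E

CLASS = CONFLICT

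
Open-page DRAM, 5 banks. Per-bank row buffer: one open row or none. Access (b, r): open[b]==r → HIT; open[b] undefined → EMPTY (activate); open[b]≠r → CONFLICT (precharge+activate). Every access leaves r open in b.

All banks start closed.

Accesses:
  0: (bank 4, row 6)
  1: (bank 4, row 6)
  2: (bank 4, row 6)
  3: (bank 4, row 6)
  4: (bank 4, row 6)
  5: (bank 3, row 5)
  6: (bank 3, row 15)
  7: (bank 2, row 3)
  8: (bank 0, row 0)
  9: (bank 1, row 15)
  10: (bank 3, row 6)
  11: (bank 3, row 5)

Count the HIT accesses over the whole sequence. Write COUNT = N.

step 0: bank4 None->6 [EMPTY]
step 1: bank4 6->6 [HIT]
step 2: bank4 6->6 [HIT]
step 3: bank4 6->6 [HIT]
step 4: bank4 6->6 [HIT]
step 5: bank3 None->5 [EMPTY]
step 6: bank3 5->15 [CONFLICT]
step 7: bank2 None->3 [EMPTY]
step 8: bank0 None->0 [EMPTY]
step 9: bank1 None->15 [EMPTY]
step 10: bank3 15->6 [CONFLICT]
step 11: bank3 6->5 [CONFLICT]

COUNT = 4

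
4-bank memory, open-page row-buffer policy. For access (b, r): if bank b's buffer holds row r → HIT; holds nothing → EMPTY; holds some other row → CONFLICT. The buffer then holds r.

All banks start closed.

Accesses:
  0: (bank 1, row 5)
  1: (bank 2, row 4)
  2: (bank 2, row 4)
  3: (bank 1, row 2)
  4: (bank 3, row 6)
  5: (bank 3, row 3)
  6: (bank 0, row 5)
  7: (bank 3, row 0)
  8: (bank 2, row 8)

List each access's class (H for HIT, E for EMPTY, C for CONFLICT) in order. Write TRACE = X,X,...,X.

TRACE = E,E,H,C,E,C,E,C,C

step 0: bank1 None->5 [EMPTY]
step 1: bank2 None->4 [EMPTY]
step 2: bank2 4->4 [HIT]
step 3: bank1 5->2 [CONFLICT]
step 4: bank3 None->6 [EMPTY]
step 5: bank3 6->3 [CONFLICT]
step 6: bank0 None->5 [EMPTY]
step 7: bank3 3->0 [CONFLICT]
step 8: bank2 4->8 [CONFLICT]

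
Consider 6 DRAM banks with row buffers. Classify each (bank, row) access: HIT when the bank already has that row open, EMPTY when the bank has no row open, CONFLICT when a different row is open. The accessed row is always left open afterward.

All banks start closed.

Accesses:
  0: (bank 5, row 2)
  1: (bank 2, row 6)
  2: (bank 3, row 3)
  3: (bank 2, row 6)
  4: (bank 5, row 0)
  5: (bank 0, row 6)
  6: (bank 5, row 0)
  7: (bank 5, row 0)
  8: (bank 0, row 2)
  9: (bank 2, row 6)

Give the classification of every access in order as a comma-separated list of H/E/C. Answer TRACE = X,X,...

  [0] b5 r2: no row ⇒ E
  [1] b2 r6: no row ⇒ E
  [2] b3 r3: no row ⇒ E
  [3] b2 r6: had r6 ⇒ H
  [4] b5 r0: had r2 ⇒ C
  [5] b0 r6: no row ⇒ E
  [6] b5 r0: had r0 ⇒ H
  [7] b5 r0: had r0 ⇒ H
  [8] b0 r2: had r6 ⇒ C
  [9] b2 r6: had r6 ⇒ H

TRACE = E,E,E,H,C,E,H,H,C,H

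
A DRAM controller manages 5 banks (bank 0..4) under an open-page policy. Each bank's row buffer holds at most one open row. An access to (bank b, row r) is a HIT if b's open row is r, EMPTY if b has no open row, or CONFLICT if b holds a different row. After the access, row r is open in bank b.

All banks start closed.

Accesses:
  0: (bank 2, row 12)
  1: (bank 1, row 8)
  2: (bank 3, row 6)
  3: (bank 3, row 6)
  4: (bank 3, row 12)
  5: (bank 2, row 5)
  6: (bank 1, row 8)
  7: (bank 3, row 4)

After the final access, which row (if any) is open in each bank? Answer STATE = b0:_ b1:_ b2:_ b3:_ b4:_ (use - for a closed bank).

#0 (2,12) E
#1 (1,8) E
#2 (3,6) E
#3 (3,6) H  (was 6)
#4 (3,12) C  (was 6)
#5 (2,5) C  (was 12)
#6 (1,8) H  (was 8)
#7 (3,4) C  (was 12)

STATE = b0:- b1:8 b2:5 b3:4 b4:-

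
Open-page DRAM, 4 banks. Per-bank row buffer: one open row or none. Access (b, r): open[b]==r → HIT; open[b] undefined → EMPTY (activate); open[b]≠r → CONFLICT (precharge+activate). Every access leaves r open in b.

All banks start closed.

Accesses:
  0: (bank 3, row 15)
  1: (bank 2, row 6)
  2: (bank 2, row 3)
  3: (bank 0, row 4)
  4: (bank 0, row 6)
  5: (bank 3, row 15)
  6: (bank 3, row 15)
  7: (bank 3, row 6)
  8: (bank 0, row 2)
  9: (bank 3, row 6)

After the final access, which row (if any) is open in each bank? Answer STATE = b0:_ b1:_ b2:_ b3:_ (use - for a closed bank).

STATE = b0:2 b1:- b2:3 b3:6

#0 (3,15) E
#1 (2,6) E
#2 (2,3) C  (was 6)
#3 (0,4) E
#4 (0,6) C  (was 4)
#5 (3,15) H  (was 15)
#6 (3,15) H  (was 15)
#7 (3,6) C  (was 15)
#8 (0,2) C  (was 6)
#9 (3,6) H  (was 6)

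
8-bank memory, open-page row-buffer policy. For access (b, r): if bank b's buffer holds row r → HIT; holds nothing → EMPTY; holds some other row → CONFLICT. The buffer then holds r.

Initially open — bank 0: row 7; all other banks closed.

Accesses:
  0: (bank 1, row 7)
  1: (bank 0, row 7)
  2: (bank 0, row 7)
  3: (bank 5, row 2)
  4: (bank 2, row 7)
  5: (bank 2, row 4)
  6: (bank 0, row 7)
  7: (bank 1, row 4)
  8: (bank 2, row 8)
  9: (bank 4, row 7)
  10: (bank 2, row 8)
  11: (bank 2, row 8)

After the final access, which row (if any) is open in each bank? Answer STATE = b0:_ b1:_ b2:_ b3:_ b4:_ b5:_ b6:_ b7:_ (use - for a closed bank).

step 0: bank1 None->7 [EMPTY]
step 1: bank0 7->7 [HIT]
step 2: bank0 7->7 [HIT]
step 3: bank5 None->2 [EMPTY]
step 4: bank2 None->7 [EMPTY]
step 5: bank2 7->4 [CONFLICT]
step 6: bank0 7->7 [HIT]
step 7: bank1 7->4 [CONFLICT]
step 8: bank2 4->8 [CONFLICT]
step 9: bank4 None->7 [EMPTY]
step 10: bank2 8->8 [HIT]
step 11: bank2 8->8 [HIT]

STATE = b0:7 b1:4 b2:8 b3:- b4:7 b5:2 b6:- b7:-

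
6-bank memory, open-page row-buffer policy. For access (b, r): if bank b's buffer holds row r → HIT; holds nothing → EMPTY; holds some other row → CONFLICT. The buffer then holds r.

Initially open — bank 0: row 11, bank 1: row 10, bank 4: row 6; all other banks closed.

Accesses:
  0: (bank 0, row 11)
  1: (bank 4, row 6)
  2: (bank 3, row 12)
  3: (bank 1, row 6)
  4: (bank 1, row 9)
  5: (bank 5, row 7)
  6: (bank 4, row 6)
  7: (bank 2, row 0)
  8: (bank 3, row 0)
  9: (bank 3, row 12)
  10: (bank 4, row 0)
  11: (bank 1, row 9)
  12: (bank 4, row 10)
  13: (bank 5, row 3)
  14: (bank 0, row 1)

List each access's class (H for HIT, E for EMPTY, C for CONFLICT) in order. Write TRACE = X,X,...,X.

TRACE = H,H,E,C,C,E,H,E,C,C,C,H,C,C,C

step 0: bank0 11->11 [HIT]
step 1: bank4 6->6 [HIT]
step 2: bank3 None->12 [EMPTY]
step 3: bank1 10->6 [CONFLICT]
step 4: bank1 6->9 [CONFLICT]
step 5: bank5 None->7 [EMPTY]
step 6: bank4 6->6 [HIT]
step 7: bank2 None->0 [EMPTY]
step 8: bank3 12->0 [CONFLICT]
step 9: bank3 0->12 [CONFLICT]
step 10: bank4 6->0 [CONFLICT]
step 11: bank1 9->9 [HIT]
step 12: bank4 0->10 [CONFLICT]
step 13: bank5 7->3 [CONFLICT]
step 14: bank0 11->1 [CONFLICT]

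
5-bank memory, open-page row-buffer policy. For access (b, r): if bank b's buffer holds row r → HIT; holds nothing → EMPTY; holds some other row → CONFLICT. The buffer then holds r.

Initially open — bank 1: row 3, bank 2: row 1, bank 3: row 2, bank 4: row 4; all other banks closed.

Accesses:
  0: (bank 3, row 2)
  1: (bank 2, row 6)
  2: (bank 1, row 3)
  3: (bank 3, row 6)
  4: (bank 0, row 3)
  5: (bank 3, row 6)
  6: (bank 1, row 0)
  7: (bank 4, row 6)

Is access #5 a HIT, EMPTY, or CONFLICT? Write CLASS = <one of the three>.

  [0] b3 r2: had r2 ⇒ H
  [1] b2 r6: had r1 ⇒ C
  [2] b1 r3: had r3 ⇒ H
  [3] b3 r6: had r2 ⇒ C
  [4] b0 r3: no row ⇒ E
  [5] b3 r6: had r6 ⇒ H
  [6] b1 r0: had r3 ⇒ C
  [7] b4 r6: had r4 ⇒ C

CLASS = HIT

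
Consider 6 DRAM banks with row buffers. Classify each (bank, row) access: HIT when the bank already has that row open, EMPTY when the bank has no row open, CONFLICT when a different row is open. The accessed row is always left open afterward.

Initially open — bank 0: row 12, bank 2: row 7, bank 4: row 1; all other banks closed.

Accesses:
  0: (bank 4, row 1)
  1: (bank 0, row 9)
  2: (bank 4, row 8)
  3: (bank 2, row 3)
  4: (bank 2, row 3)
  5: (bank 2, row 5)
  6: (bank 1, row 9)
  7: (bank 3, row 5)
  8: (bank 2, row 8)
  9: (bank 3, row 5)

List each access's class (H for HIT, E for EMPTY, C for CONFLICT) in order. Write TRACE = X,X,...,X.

TRACE = H,C,C,C,H,C,E,E,C,H

step 0: bank4 1->1 [HIT]
step 1: bank0 12->9 [CONFLICT]
step 2: bank4 1->8 [CONFLICT]
step 3: bank2 7->3 [CONFLICT]
step 4: bank2 3->3 [HIT]
step 5: bank2 3->5 [CONFLICT]
step 6: bank1 None->9 [EMPTY]
step 7: bank3 None->5 [EMPTY]
step 8: bank2 5->8 [CONFLICT]
step 9: bank3 5->5 [HIT]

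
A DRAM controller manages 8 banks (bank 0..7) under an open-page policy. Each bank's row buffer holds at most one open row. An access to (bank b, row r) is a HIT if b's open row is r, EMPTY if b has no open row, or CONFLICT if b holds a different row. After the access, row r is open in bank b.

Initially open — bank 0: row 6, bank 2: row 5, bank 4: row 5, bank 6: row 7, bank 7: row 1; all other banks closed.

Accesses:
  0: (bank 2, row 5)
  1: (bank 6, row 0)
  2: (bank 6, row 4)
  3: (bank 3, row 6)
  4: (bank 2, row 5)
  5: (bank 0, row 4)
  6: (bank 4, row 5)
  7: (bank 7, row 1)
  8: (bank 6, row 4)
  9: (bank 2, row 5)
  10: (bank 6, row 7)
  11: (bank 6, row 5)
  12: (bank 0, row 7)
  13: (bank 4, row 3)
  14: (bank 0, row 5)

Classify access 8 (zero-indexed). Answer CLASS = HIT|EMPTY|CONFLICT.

CLASS = HIT

#0 (2,5) H  (was 5)
#1 (6,0) C  (was 7)
#2 (6,4) C  (was 0)
#3 (3,6) E
#4 (2,5) H  (was 5)
#5 (0,4) C  (was 6)
#6 (4,5) H  (was 5)
#7 (7,1) H  (was 1)
#8 (6,4) H  (was 4)
#9 (2,5) H  (was 5)
#10 (6,7) C  (was 4)
#11 (6,5) C  (was 7)
#12 (0,7) C  (was 4)
#13 (4,3) C  (was 5)
#14 (0,5) C  (was 7)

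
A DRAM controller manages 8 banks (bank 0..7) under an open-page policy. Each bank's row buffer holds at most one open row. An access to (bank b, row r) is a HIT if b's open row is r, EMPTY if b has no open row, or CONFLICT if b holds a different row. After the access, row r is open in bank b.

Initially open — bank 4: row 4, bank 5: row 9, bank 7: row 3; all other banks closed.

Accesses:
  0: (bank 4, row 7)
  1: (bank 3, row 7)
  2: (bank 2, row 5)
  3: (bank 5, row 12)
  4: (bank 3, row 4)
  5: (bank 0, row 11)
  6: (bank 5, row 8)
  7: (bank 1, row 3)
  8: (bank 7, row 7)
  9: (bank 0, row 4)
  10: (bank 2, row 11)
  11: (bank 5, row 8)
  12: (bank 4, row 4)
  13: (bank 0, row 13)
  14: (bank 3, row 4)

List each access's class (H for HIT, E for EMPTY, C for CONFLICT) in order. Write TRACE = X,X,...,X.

#0 (4,7) C  (was 4)
#1 (3,7) E
#2 (2,5) E
#3 (5,12) C  (was 9)
#4 (3,4) C  (was 7)
#5 (0,11) E
#6 (5,8) C  (was 12)
#7 (1,3) E
#8 (7,7) C  (was 3)
#9 (0,4) C  (was 11)
#10 (2,11) C  (was 5)
#11 (5,8) H  (was 8)
#12 (4,4) C  (was 7)
#13 (0,13) C  (was 4)
#14 (3,4) H  (was 4)

TRACE = C,E,E,C,C,E,C,E,C,C,C,H,C,C,H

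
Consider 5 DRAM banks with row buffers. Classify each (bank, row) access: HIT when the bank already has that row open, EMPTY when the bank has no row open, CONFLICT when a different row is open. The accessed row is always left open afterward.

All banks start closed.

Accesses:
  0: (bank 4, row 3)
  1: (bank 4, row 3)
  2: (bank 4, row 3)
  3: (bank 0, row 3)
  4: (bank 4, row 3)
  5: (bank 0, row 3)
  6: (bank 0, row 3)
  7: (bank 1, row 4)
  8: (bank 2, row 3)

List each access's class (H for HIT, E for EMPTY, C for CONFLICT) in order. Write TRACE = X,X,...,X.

step 0: bank4 None->3 [EMPTY]
step 1: bank4 3->3 [HIT]
step 2: bank4 3->3 [HIT]
step 3: bank0 None->3 [EMPTY]
step 4: bank4 3->3 [HIT]
step 5: bank0 3->3 [HIT]
step 6: bank0 3->3 [HIT]
step 7: bank1 None->4 [EMPTY]
step 8: bank2 None->3 [EMPTY]

TRACE = E,H,H,E,H,H,H,E,E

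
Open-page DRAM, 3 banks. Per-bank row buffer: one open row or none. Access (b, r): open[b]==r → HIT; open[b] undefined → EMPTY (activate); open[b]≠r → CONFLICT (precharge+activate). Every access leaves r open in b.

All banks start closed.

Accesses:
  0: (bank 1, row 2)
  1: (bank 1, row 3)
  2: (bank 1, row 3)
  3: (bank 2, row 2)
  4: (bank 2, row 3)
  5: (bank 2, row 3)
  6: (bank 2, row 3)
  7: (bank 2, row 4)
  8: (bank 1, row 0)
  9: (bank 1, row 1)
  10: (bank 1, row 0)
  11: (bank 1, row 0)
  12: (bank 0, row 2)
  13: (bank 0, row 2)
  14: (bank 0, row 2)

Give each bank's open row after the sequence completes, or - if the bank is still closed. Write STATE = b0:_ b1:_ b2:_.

STATE = b0:2 b1:0 b2:4

0: bank 1 row 2 — prev None → EMPTY
1: bank 1 row 3 — prev 2 → CONFLICT
2: bank 1 row 3 — prev 3 → HIT
3: bank 2 row 2 — prev None → EMPTY
4: bank 2 row 3 — prev 2 → CONFLICT
5: bank 2 row 3 — prev 3 → HIT
6: bank 2 row 3 — prev 3 → HIT
7: bank 2 row 4 — prev 3 → CONFLICT
8: bank 1 row 0 — prev 3 → CONFLICT
9: bank 1 row 1 — prev 0 → CONFLICT
10: bank 1 row 0 — prev 1 → CONFLICT
11: bank 1 row 0 — prev 0 → HIT
12: bank 0 row 2 — prev None → EMPTY
13: bank 0 row 2 — prev 2 → HIT
14: bank 0 row 2 — prev 2 → HIT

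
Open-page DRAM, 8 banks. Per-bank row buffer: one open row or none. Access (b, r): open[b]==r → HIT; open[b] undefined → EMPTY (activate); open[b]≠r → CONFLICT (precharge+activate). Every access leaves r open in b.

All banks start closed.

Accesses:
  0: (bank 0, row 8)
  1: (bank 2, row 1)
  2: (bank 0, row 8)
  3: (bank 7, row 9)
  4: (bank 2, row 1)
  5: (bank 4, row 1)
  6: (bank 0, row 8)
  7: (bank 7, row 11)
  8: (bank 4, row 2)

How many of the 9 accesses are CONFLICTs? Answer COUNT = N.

COUNT = 2

step 0: bank0 None->8 [EMPTY]
step 1: bank2 None->1 [EMPTY]
step 2: bank0 8->8 [HIT]
step 3: bank7 None->9 [EMPTY]
step 4: bank2 1->1 [HIT]
step 5: bank4 None->1 [EMPTY]
step 6: bank0 8->8 [HIT]
step 7: bank7 9->11 [CONFLICT]
step 8: bank4 1->2 [CONFLICT]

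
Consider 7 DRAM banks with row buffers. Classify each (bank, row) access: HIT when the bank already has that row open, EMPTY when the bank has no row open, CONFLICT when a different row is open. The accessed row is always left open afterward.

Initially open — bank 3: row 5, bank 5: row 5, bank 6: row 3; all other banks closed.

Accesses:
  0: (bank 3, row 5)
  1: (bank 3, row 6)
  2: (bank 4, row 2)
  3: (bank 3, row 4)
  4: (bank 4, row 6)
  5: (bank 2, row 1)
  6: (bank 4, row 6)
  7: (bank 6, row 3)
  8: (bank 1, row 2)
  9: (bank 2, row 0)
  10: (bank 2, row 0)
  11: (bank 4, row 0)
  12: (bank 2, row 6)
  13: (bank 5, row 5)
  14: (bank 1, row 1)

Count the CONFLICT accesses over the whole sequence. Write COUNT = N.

COUNT = 7

  [0] b3 r5: had r5 ⇒ H
  [1] b3 r6: had r5 ⇒ C
  [2] b4 r2: no row ⇒ E
  [3] b3 r4: had r6 ⇒ C
  [4] b4 r6: had r2 ⇒ C
  [5] b2 r1: no row ⇒ E
  [6] b4 r6: had r6 ⇒ H
  [7] b6 r3: had r3 ⇒ H
  [8] b1 r2: no row ⇒ E
  [9] b2 r0: had r1 ⇒ C
  [10] b2 r0: had r0 ⇒ H
  [11] b4 r0: had r6 ⇒ C
  [12] b2 r6: had r0 ⇒ C
  [13] b5 r5: had r5 ⇒ H
  [14] b1 r1: had r2 ⇒ C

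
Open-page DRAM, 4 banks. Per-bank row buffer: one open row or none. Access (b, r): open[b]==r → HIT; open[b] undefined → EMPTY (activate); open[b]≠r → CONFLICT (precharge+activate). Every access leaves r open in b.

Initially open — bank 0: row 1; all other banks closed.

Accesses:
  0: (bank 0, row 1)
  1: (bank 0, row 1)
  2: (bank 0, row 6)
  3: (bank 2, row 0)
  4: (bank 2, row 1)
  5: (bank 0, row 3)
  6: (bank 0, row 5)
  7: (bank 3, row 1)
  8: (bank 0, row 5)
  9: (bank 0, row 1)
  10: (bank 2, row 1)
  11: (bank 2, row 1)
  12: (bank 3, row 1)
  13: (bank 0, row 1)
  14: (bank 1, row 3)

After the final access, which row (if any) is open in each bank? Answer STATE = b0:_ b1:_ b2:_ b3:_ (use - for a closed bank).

STATE = b0:1 b1:3 b2:1 b3:1

#0 (0,1) H  (was 1)
#1 (0,1) H  (was 1)
#2 (0,6) C  (was 1)
#3 (2,0) E
#4 (2,1) C  (was 0)
#5 (0,3) C  (was 6)
#6 (0,5) C  (was 3)
#7 (3,1) E
#8 (0,5) H  (was 5)
#9 (0,1) C  (was 5)
#10 (2,1) H  (was 1)
#11 (2,1) H  (was 1)
#12 (3,1) H  (was 1)
#13 (0,1) H  (was 1)
#14 (1,3) E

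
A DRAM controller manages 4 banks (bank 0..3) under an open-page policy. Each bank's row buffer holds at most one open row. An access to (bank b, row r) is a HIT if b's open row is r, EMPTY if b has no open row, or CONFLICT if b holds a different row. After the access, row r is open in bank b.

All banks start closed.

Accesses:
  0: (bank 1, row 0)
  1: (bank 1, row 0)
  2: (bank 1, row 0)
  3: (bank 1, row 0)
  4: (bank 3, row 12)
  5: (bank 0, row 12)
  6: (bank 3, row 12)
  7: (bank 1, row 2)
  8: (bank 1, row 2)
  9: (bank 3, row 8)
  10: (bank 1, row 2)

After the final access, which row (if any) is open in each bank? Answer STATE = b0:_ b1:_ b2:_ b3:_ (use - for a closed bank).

step 0: bank1 None->0 [EMPTY]
step 1: bank1 0->0 [HIT]
step 2: bank1 0->0 [HIT]
step 3: bank1 0->0 [HIT]
step 4: bank3 None->12 [EMPTY]
step 5: bank0 None->12 [EMPTY]
step 6: bank3 12->12 [HIT]
step 7: bank1 0->2 [CONFLICT]
step 8: bank1 2->2 [HIT]
step 9: bank3 12->8 [CONFLICT]
step 10: bank1 2->2 [HIT]

STATE = b0:12 b1:2 b2:- b3:8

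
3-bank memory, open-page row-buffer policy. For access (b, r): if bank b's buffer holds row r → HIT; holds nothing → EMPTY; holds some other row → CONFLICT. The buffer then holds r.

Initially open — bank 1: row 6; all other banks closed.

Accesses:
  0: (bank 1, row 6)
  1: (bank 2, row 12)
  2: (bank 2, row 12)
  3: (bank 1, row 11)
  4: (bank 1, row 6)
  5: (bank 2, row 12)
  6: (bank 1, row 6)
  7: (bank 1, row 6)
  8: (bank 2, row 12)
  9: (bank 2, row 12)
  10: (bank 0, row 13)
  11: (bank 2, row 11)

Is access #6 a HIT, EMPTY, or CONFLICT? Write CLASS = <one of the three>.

0: bank 1 row 6 — prev 6 → HIT
1: bank 2 row 12 — prev None → EMPTY
2: bank 2 row 12 — prev 12 → HIT
3: bank 1 row 11 — prev 6 → CONFLICT
4: bank 1 row 6 — prev 11 → CONFLICT
5: bank 2 row 12 — prev 12 → HIT
6: bank 1 row 6 — prev 6 → HIT
7: bank 1 row 6 — prev 6 → HIT
8: bank 2 row 12 — prev 12 → HIT
9: bank 2 row 12 — prev 12 → HIT
10: bank 0 row 13 — prev None → EMPTY
11: bank 2 row 11 — prev 12 → CONFLICT

CLASS = HIT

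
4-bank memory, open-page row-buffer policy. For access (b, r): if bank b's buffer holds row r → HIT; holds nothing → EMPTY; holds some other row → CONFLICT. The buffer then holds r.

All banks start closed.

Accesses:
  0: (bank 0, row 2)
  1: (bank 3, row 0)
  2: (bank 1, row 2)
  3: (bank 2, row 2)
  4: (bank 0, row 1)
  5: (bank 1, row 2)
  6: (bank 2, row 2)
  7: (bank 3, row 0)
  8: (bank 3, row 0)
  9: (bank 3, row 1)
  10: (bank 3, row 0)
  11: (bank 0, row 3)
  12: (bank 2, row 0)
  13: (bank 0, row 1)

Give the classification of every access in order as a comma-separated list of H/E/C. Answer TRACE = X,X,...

  [0] b0 r2: no row ⇒ E
  [1] b3 r0: no row ⇒ E
  [2] b1 r2: no row ⇒ E
  [3] b2 r2: no row ⇒ E
  [4] b0 r1: had r2 ⇒ C
  [5] b1 r2: had r2 ⇒ H
  [6] b2 r2: had r2 ⇒ H
  [7] b3 r0: had r0 ⇒ H
  [8] b3 r0: had r0 ⇒ H
  [9] b3 r1: had r0 ⇒ C
  [10] b3 r0: had r1 ⇒ C
  [11] b0 r3: had r1 ⇒ C
  [12] b2 r0: had r2 ⇒ C
  [13] b0 r1: had r3 ⇒ C

TRACE = E,E,E,E,C,H,H,H,H,C,C,C,C,C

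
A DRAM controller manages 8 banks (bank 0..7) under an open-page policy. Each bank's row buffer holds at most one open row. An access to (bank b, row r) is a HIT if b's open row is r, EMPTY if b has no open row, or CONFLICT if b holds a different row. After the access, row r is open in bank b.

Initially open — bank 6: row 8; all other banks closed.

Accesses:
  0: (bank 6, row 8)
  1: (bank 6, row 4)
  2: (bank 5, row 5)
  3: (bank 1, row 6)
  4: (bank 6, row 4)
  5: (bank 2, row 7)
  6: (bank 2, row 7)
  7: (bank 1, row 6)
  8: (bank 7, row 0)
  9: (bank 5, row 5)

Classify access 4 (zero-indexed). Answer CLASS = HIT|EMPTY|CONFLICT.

step 0: bank6 8->8 [HIT]
step 1: bank6 8->4 [CONFLICT]
step 2: bank5 None->5 [EMPTY]
step 3: bank1 None->6 [EMPTY]
step 4: bank6 4->4 [HIT]
step 5: bank2 None->7 [EMPTY]
step 6: bank2 7->7 [HIT]
step 7: bank1 6->6 [HIT]
step 8: bank7 None->0 [EMPTY]
step 9: bank5 5->5 [HIT]

CLASS = HIT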